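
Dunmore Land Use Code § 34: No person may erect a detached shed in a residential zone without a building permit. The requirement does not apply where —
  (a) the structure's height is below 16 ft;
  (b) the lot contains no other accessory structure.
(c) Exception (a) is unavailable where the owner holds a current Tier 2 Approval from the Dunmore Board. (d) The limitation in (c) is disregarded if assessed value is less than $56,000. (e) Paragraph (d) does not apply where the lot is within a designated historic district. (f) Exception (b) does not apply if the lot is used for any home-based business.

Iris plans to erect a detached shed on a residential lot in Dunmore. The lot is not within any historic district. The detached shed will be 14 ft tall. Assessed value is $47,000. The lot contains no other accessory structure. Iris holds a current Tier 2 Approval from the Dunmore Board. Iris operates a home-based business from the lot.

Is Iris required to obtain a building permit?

Exception (a)'s conditions are all satisfied: the structure's height is 14 ft, below the 16 ft limit. Applying paragraphs (c)–(e): (c) would limit (a) — a current Tier 2 Approval is held — but (d) sets (c) aside: (d) is engaged — assessed value is $47,000, less than the $56,000 limit. (e), which would lift (d), is not engaged — the lot is not in a historic district. (a) remains available.
Exception (b) is satisfied on its face — the lot has no other accessory structure. But: (f) is engaged — a home-based business operates on the lot. Exception (b) does not apply.

No — exception (a) applies; Iris does not need a building permit.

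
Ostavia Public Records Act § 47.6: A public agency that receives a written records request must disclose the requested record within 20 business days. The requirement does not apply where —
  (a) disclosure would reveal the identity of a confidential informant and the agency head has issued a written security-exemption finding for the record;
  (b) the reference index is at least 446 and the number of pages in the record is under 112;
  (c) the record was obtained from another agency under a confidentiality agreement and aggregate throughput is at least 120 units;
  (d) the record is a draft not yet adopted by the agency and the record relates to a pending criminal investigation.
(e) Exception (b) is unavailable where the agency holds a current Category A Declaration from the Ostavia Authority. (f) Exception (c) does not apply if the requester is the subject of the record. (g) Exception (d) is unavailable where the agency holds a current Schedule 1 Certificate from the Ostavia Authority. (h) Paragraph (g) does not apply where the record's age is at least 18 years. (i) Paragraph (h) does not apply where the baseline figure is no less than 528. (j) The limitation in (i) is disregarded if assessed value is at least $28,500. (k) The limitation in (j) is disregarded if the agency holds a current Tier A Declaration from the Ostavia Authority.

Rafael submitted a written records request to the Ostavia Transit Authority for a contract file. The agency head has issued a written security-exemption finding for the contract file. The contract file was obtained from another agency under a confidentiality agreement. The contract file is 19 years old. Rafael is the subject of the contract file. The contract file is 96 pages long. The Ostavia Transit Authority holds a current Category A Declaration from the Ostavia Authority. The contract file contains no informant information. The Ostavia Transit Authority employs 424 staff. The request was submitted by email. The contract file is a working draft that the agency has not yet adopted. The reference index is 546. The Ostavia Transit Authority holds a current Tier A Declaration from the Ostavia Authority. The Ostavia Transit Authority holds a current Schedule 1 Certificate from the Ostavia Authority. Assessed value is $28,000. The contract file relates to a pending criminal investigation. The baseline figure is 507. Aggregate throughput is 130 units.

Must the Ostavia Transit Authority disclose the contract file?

No — exception (d) applies; the Ostavia Transit Authority is not required to disclose the contract file.

Exception (a) fails — the contract file contains no informant information.
Exception (b) is satisfied on its face — the reference index is 546, meeting the 446 threshold; the number of pages in the record is 96, under the 112 limit. However, paragraph (e) must be considered: (e) is triggered — a current Category A Declaration is held. So (b) is unavailable.
Exception (c)'s conditions are all satisfied: the contract file was obtained under a confidentiality agreement; aggregate throughput is 130 units, meeting the 120 units threshold. However, paragraph (f) must be considered: (f) operates against (c): Rafael is the subject of the contract file. So (c) is unavailable.
Exception (d)'s conditions are all satisfied: the contract file is an unadopted draft; the contract file relates to a pending investigation. Considering the limiting provisions: (g) applies (a current Schedule 1 Certificate is held), but is set aside by (h): (h) is engaged — the record's age is 19 years, meeting the 18 years threshold. (i) does not operate here (the baseline figure is 507, short of 528), so (h) stands. (d) remains available.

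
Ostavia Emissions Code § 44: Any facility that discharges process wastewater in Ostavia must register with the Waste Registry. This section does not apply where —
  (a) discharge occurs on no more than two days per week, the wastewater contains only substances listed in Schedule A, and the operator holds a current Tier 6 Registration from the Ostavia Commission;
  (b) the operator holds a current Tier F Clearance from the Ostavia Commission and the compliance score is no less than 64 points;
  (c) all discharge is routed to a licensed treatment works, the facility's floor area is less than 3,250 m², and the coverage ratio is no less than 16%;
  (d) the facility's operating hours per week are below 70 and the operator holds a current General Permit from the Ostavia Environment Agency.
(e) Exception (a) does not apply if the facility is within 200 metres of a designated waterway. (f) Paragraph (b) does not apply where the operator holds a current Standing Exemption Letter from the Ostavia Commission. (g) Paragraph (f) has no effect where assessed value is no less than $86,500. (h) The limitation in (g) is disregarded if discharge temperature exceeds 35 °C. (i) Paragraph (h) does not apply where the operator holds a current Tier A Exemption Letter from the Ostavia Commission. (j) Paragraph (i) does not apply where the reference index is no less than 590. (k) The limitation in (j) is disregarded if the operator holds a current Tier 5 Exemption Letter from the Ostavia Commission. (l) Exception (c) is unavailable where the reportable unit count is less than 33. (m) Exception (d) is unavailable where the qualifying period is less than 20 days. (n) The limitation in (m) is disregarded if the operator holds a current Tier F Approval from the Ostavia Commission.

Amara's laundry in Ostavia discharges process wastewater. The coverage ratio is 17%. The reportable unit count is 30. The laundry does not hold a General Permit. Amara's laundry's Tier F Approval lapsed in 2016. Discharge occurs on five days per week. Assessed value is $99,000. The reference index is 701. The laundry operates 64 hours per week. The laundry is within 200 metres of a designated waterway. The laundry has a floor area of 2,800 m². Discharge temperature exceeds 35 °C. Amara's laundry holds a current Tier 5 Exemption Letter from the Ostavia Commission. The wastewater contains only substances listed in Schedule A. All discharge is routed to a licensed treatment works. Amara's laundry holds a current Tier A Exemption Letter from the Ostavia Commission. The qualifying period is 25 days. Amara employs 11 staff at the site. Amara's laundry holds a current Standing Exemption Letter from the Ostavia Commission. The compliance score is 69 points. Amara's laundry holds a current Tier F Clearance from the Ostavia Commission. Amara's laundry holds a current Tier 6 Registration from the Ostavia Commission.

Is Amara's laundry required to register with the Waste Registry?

Exception (a) fails — discharge occurs on five days per week.
All of (b)'s requirements are met (a current Tier F Clearance is held; the compliance score is 69 points, meeting the 64 points threshold). Applying paragraphs (f)–(k): (f) would limit (b) — a current Standing Exemption Letter is held — but (g) sets (f) aside: (g) operates against (f): assessed value is $99,000, meeting the $86,500 threshold. (h) is triggered (discharge temperature exceeds 35 °C), but yields to (i): (i) is triggered — a current Tier A Exemption Letter is held. (j) would limit (i) — the reference index is 701, meeting the 590 threshold — but (k) sets (j) aside: (k) operates against (j): a current Tier 5 Exemption Letter is held. So (b) applies.
Exception (c)'s conditions are all satisfied: discharge is routed to a licensed treatment works; the facility's floor area is 2,800 m², less than the 3,250 m² limit; the coverage ratio is 17%, meeting the 16% threshold. However, paragraph (l) must be considered: (l) is engaged — the reportable unit count is 30, less than the 33 limit. Exception (c) does not apply.
Exception (d) requires that the operator holds a current General Permit from the Ostavia Environment Agency; but no General Permit is held, so (d) is unavailable.

No — exception (b) applies; Amara's laundry is not required to register with the Waste Registry.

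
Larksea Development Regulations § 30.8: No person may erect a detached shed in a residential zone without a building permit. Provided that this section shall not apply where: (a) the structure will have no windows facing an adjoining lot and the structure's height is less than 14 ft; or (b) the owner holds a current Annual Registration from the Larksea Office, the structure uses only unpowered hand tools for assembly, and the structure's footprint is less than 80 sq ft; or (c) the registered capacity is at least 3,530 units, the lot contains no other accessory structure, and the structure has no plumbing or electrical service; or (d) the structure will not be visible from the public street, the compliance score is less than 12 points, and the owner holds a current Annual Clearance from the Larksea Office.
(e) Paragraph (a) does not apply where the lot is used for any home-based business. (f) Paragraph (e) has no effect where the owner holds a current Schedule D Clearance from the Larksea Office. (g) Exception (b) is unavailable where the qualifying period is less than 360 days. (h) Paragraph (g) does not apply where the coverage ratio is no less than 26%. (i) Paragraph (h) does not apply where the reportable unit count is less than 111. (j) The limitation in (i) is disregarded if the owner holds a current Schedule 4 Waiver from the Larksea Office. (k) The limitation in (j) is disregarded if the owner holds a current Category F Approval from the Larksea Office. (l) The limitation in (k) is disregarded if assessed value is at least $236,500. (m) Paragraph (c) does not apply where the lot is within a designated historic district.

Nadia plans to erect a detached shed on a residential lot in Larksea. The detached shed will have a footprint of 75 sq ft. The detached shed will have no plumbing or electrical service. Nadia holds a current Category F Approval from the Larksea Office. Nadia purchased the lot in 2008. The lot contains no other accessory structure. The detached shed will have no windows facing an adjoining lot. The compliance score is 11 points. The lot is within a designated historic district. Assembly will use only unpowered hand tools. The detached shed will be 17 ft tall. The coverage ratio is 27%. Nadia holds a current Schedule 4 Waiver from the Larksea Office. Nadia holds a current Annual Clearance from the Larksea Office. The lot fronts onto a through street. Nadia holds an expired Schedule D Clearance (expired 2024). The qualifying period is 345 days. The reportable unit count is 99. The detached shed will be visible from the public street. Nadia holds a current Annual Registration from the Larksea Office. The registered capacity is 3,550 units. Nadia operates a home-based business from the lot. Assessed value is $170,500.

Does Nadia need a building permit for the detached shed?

Yes — Nadia must obtain a building permit.

Exception (a) fails — the structure's height is 17 ft, not less than 14 ft.
Exception (b)'s conditions are all satisfied: a current Annual Registration is held; assembly uses only hand tools; the structure's footprint is 75 sq ft, less than the 80 sq ft limit. However, paragraphs (g)–(l) must be considered: (g) operates against (b): the qualifying period is 345 days, less than the 360 days limit. (h) operates (the coverage ratio is 27%, meeting the 26% threshold), but is displaced by (i): (i) operates — the reportable unit count is 99, less than the 111 limit. (j) would limit (i) — a current Schedule 4 Waiver is held — but (k) sets (j) aside: (k) operates against (j): a current Category F Approval is held. (l), which would lift (k), does not operate here — assessed value is $170,500, short of $236,500. (b) is therefore removed.
Exception (c) is satisfied on its face — the registered capacity is 3,550 units, meeting the 3,530 units threshold; the lot has no other accessory structure; there is no plumbing or electrical service. But: (m) operates against (c): the lot is in a historic district. Exception (c) does not apply.
Exception (d) does not apply: the structure will be visible from the street.
No exception applies. The general rule governs.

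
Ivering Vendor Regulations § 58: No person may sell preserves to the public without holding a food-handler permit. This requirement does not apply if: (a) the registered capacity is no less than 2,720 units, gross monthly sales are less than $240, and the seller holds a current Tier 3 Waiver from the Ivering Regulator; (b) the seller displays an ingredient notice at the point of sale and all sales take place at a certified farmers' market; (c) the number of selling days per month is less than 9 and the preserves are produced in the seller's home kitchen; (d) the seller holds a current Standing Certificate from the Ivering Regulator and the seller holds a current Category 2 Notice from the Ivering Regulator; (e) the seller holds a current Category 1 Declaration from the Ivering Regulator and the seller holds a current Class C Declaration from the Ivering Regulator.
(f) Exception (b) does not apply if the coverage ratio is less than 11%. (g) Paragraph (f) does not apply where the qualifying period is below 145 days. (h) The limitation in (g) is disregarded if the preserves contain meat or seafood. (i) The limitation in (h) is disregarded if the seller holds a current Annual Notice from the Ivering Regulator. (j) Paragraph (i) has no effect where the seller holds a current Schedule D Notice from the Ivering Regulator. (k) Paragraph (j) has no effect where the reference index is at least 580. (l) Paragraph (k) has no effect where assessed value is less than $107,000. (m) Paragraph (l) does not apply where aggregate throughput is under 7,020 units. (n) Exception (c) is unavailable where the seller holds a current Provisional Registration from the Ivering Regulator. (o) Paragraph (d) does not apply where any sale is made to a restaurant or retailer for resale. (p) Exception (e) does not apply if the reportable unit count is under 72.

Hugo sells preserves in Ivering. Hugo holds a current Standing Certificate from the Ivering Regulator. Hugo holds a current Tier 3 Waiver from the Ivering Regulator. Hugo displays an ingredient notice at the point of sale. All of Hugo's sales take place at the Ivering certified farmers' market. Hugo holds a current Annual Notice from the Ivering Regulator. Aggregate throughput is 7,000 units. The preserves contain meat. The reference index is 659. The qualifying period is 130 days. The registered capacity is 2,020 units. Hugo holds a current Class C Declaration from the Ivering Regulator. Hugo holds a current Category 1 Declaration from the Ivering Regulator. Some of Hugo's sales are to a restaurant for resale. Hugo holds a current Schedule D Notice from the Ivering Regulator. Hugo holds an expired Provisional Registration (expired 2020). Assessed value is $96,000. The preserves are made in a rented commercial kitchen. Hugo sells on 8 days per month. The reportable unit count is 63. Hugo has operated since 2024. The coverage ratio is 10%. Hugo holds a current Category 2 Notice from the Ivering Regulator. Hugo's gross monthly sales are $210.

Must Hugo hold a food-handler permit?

No — exception (b) applies; Hugo is not required to hold a food-handler permit.

Exception (a) requires that the registered capacity is no less than 2,720 units; but the registered capacity is 2,020 units, short of 2,720 units, so (a) is unavailable.
All of (b)'s requirements are met (an ingredient notice is displayed; all sales are at a certified farmers' market). Applying paragraphs (f)–(m): (f) operates (the coverage ratio is 10%, less than the 11% limit), but is overridden by (g): (g) operates against (f): the qualifying period is 130 days, below the 145 days limit. (h) would limit (g) — the preserves contain meat — but (i) sets (h) aside: (i) is triggered — a current Annual Notice is held. (j) would limit (i) — a current Schedule D Notice is held — but (k) sets (j) aside: (k) applies — the reference index is 659, meeting the 580 threshold. (l) would limit (k) — assessed value is $96,000, less than the $107,000 limit — but (m) sets (l) aside: (m) operates — aggregate throughput is 7,000 units, under the 7,020 units limit. So (b) applies.
Exception (c) fails — the preserves are made in a commercial kitchen, not a home kitchen.
Exception (d) is satisfied on its face — a current Standing Certificate is held; a current Category 2 Notice is held. But applying paragraph (o): (o) operates — some sales are to a restaurant for resale. Exception (d) does not apply.
Exception (e): a current Category 1 Declaration is held; a current Class C Declaration is held — every condition holds. However, paragraph (p) must be considered: (p) is triggered — the reportable unit count is 63, under the 72 limit. Exception (e) does not apply.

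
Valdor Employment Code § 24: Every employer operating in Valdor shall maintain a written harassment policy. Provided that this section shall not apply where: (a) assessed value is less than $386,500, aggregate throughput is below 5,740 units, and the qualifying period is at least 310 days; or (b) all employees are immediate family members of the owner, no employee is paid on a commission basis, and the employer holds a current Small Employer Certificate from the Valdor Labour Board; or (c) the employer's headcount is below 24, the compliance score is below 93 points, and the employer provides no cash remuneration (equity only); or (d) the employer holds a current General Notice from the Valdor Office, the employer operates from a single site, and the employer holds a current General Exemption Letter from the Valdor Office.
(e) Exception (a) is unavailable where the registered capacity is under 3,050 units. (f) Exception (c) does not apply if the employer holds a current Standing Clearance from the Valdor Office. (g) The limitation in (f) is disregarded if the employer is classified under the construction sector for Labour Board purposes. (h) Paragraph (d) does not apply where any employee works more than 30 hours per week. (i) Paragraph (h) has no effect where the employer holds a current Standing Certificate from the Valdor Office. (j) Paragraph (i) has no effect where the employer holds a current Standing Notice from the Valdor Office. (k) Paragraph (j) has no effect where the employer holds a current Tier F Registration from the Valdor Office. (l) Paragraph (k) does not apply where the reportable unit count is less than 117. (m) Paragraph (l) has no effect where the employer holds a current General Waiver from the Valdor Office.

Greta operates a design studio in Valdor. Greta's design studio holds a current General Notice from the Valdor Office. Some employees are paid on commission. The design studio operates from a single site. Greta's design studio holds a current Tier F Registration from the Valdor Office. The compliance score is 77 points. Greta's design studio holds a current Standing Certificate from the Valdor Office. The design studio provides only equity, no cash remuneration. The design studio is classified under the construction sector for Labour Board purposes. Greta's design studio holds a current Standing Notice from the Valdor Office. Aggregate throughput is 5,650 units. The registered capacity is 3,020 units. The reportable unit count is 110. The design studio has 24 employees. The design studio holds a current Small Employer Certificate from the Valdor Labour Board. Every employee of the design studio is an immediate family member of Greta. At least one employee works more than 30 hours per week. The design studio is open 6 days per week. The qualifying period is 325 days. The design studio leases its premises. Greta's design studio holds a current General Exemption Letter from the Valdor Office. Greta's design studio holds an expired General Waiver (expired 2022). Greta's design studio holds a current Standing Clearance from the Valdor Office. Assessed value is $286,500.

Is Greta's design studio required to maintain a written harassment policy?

Exception (a)'s conditions are all satisfied: assessed value is $286,500, less than the $386,500 limit; aggregate throughput is 5,650 units, below the 5,740 units limit; the qualifying period is 325 days, meeting the 310 days threshold. However, paragraph (e) must be considered: (e) operates against (a): the registered capacity is 3,020 units, under the 3,050 units limit. Exception (a) does not apply.
Exception (b) fails — some employees are paid on commission.
Exception (c) fails — the employer's headcount is 24, not below 24.
Exception (d) is satisfied on its face — a current General Notice is held; the employer operates from a single site; a current General Exemption Letter is held. However, paragraphs (h)–(m) must be considered: (h) operates against (d): at least one employee exceeds 30 hours/week. (i) would limit (h) — a current Standing Certificate is held — but (j) sets (i) aside: (j) operates against (i): a current Standing Notice is held. (k) operates (a current Tier F Registration is held), but is displaced by (l): (l) applies — the reportable unit count is 110, less than the 117 limit. (m), which would lift (l), is inapplicable — there is no General Waiver in force. (d) is therefore removed.
No exception displaces § 24.

Yes — Greta's design studio must maintain a written harassment policy.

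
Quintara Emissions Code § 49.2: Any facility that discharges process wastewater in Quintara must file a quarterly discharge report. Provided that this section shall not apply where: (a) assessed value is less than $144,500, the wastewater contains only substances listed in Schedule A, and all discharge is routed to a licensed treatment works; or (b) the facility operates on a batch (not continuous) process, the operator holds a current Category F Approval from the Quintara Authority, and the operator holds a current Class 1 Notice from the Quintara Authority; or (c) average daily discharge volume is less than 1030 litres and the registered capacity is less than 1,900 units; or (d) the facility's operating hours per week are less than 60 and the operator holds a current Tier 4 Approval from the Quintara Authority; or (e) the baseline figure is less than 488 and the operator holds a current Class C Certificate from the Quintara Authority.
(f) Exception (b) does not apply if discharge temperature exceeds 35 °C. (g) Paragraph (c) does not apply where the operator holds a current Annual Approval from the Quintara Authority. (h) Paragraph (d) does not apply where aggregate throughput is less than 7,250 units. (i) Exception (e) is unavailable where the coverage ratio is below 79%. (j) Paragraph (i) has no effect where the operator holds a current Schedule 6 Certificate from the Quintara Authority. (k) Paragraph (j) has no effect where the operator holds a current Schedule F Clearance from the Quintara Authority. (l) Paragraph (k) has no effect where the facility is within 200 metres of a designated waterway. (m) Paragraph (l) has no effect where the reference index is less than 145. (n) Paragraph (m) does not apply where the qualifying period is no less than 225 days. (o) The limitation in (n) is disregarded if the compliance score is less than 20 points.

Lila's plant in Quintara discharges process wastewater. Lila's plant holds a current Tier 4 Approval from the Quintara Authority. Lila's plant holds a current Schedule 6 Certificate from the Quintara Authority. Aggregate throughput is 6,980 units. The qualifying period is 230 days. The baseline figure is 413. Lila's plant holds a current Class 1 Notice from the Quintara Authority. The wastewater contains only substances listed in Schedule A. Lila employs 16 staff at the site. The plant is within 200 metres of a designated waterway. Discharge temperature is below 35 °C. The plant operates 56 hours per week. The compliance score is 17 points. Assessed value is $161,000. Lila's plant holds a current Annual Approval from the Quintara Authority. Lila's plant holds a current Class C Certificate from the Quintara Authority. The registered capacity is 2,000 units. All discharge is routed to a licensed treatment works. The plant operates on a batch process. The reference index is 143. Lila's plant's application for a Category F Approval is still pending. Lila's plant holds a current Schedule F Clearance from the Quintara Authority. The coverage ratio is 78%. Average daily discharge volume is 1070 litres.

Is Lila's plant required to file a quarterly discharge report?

Yes — Lila's plant must file a quarterly discharge report.

Exception (a) fails — assessed value is $161,000, not less than $144,500.
Exception (b) requires that the operator holds a current Category F Approval from the Quintara Authority; but there is no Category F Approval in force, so (b) is unavailable.
Exception (c) fails — average daily discharge volume is 1070 litres, not less than 1030 litres.
Exception (d): the facility's operating hours per week are 56, less than the 60 limit; a current Tier 4 Approval is held — every condition holds. Turning to paragraph (h): (h) operates against (d): aggregate throughput is 6,980 units, less than the 7,250 units limit. Exception (d) does not apply.
Exception (e): the baseline figure is 413, less than the 488 limit; a current Class C Certificate is held — every condition holds. But applying paragraphs (i)–(o): (i) operates against (e): the coverage ratio is 78%, below the 79% limit. (j) would limit (i) — a current Schedule 6 Certificate is held — but (k) sets (j) aside: (k) operates against (j): a current Schedule F Clearance is held. (l) is engaged (the plant is within 200 m of a designated waterway), but is overridden by (m): (m) is triggered — the reference index is 143, less than the 145 limit. (n) is engaged (the qualifying period is 230 days, meeting the 225 days threshold), but is overridden by (o): (o) operates against (n): the compliance score is 17 points, less than the 20 points limit. (e) is therefore removed.
No exception displaces § 49.2.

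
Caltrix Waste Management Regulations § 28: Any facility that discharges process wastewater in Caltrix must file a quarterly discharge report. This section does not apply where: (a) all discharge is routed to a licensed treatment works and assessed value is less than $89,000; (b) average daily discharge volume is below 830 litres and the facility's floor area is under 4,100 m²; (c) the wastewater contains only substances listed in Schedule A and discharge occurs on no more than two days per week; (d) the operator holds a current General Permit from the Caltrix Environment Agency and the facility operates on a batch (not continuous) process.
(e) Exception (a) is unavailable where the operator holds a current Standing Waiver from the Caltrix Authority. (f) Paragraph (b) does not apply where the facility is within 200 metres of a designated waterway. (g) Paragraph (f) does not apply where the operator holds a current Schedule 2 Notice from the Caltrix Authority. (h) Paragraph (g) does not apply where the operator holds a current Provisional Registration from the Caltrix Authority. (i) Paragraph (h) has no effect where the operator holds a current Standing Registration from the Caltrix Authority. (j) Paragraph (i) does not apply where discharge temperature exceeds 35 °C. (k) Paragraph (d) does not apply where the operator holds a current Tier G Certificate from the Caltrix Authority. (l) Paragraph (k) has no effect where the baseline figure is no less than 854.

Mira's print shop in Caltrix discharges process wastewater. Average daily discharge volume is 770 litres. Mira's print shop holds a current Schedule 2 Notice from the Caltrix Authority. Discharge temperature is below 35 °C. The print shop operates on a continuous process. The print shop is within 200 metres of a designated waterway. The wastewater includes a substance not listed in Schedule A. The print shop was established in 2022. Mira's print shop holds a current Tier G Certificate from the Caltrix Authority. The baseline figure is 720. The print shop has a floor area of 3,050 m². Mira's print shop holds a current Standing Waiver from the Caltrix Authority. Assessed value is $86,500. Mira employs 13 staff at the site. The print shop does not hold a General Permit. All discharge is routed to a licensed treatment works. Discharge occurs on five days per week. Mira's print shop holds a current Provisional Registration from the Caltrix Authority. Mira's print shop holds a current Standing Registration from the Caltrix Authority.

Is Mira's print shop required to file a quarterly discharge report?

All of (a)'s requirements are met (discharge is routed to a licensed treatment works; assessed value is $86,500, less than the $89,000 limit). Turning to paragraph (e): (e) operates against (a): a current Standing Waiver is held. (a) is therefore removed.
Exception (b): average daily discharge volume is 770 litres, below the 830 litres limit; the facility's floor area is 3,050 m², under the 4,100 m² limit — every condition holds. Applying paragraphs (f)–(j): (f) is triggered (the print shop is within 200 m of a designated waterway), but is itself disapplied by (g): (g) operates against (f): a current Schedule 2 Notice is held. (h) is triggered (a current Provisional Registration is held), but is itself disapplied by (i): (i) is triggered — a current Standing Registration is held. (j) is not triggered (discharge temperature is below 35 °C), so (i) stands. (b) remains available.
Exception (c) requires that the wastewater contains only substances listed in Schedule A; but the wastewater includes a non-Schedule-A substance, so (c) is unavailable.
Exception (d) fails — no General Permit is held.

No — exception (b) applies; Mira's print shop is not required to file a quarterly discharge report.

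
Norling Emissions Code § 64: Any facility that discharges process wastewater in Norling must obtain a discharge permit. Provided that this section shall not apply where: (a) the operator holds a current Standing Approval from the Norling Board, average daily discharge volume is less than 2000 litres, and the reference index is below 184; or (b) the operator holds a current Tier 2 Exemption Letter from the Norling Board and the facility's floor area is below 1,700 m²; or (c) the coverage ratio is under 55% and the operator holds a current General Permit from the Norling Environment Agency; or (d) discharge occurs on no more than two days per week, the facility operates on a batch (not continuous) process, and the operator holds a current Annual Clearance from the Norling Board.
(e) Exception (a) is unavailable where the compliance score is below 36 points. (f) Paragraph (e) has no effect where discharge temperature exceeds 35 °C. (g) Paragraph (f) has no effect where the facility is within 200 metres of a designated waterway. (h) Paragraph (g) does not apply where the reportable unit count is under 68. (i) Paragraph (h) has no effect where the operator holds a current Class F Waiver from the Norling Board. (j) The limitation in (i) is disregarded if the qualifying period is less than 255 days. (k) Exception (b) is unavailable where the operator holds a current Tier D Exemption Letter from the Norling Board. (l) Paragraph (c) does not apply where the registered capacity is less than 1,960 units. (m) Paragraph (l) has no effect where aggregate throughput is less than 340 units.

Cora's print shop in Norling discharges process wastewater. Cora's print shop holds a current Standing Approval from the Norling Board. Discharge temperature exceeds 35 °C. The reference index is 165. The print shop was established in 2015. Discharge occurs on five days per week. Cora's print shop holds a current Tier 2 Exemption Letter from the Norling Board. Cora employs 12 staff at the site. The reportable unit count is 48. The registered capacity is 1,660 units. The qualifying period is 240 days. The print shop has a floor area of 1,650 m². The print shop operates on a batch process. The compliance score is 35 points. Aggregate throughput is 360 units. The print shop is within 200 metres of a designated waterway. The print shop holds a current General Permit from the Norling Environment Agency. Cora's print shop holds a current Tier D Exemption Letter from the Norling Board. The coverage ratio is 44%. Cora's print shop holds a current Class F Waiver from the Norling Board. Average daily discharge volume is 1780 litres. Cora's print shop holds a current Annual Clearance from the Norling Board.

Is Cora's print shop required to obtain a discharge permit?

Exception (a) is satisfied on its face — a current Standing Approval is held; average daily discharge volume is 1780 litres, less than the 2000 litres limit; the reference index is 165, below the 184 limit. Under paragraphs (e)–(j): (e) would limit (a) — the compliance score is 35 points, below the 36 points limit — but (f) sets (e) aside: (f) is triggered — discharge temperature exceeds 35 °C. (g) would limit (f) — the print shop is within 200 m of a designated waterway — but (h) sets (g) aside: (h) applies — the reportable unit count is 48, under the 68 limit. (i) is engaged (a current Class F Waiver is held), but is displaced by (j): (j) is triggered — the qualifying period is 240 days, less than the 255 days limit. Exception (a) stands.
Exception (b): a current Tier 2 Exemption Letter is held; the facility's floor area is 1,650 m², below the 1,700 m² limit — every condition holds. Turning to paragraph (k): (k) is engaged — a current Tier D Exemption Letter is held. Exception (b) does not apply.
Exception (c) is satisfied on its face — the coverage ratio is 44%, under the 55% limit; a current General Permit is held. But applying paragraphs (l)–(m): (l) operates against (c): the registered capacity is 1,660 units, less than the 1,960 units limit. (m) is not triggered (aggregate throughput is 360 units, not less than 340 units), so (l) stands. (c) is therefore removed.
Exception (d) requires that discharge occurs on no more than two days per week; but discharge occurs on five days per week, so (d) is unavailable.

No — exception (a) applies; Cora's print shop is not required to obtain a discharge permit.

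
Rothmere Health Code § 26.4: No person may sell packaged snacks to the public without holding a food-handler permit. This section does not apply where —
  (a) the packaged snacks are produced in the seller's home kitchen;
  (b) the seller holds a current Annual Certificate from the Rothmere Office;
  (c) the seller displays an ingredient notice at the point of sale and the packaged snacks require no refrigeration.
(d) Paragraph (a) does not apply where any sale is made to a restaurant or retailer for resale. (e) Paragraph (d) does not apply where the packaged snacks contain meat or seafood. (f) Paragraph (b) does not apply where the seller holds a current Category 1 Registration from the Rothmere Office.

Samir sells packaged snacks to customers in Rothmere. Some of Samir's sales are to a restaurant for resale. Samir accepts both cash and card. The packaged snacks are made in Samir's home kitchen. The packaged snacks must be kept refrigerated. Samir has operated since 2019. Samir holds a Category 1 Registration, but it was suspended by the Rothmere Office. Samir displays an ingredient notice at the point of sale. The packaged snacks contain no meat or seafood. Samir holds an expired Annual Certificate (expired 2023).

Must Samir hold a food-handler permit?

Exception (a) is satisfied on its face — the packaged snacks are home-kitchen produced. But: (d) operates — some sales are to a restaurant for resale. (e), which would lift (d), is inapplicable — the packaged snacks contain no meat or seafood. Exception (a) does not apply.
Exception (b) does not apply: there is no Annual Certificate in force.
Exception (c) fails — the packaged snacks require refrigeration.
No exception displaces § 26.4.

Yes — Samir must hold a food-handler permit.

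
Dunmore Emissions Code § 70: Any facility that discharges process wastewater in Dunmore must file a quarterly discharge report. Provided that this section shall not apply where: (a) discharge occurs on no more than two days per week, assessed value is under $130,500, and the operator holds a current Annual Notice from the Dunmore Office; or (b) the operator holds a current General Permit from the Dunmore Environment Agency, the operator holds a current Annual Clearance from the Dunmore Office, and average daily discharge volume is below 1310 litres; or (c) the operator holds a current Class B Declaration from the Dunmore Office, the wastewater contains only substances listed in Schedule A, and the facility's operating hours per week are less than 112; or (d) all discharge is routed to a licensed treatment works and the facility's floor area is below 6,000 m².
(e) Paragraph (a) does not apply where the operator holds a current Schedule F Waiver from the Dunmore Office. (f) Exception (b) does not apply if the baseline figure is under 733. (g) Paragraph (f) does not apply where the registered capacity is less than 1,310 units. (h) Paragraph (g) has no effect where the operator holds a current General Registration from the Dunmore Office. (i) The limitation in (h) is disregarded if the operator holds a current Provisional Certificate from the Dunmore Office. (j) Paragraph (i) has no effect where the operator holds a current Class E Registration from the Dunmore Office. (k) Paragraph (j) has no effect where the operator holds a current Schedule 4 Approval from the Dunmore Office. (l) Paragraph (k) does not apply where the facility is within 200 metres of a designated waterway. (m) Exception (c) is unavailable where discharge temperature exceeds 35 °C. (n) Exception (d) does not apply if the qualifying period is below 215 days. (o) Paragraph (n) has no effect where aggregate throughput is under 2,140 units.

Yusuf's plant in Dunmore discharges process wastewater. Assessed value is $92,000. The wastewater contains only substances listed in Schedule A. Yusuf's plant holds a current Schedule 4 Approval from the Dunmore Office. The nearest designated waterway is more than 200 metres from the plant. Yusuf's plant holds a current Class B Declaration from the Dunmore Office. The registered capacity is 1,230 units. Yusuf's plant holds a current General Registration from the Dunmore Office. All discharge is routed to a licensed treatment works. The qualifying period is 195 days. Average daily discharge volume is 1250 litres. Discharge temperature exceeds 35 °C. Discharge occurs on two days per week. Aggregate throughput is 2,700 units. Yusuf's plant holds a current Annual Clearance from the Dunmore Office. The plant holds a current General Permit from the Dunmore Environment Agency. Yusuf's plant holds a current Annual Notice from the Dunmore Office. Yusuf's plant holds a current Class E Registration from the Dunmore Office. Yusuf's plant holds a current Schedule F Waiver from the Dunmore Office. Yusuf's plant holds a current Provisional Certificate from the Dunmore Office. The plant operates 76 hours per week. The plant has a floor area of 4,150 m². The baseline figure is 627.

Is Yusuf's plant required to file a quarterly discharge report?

No — exception (b) applies; Yusuf's plant is not required to file a quarterly discharge report.

All of (a)'s requirements are met (discharge occurs on no more than two days per week; assessed value is $92,000, under the $130,500 limit; a current Annual Notice is held). But applying paragraph (e): (e) operates — a current Schedule F Waiver is held. (a) is therefore removed.
Exception (b) is satisfied on its face — a current General Permit is held; a current Annual Clearance is held; average daily discharge volume is 1250 litres, below the 1310 litres limit. Under paragraphs (f)–(l): (f) operates (the baseline figure is 627, under the 733 limit), but is set aside by (g): (g) operates against (f): the registered capacity is 1,230 units, less than the 1,310 units limit. (h) applies (a current General Registration is held), but is displaced by (i): (i) is triggered — a current Provisional Certificate is held. (j) operates (a current Class E Registration is held), but is itself disapplied by (k): (k) operates against (j): a current Schedule 4 Approval is held. (l) is inapplicable (the plant is more than 200 m from any designated waterway), so (k) stands. So (b) applies.
Exception (c) is satisfied on its face — a current Class B Declaration is held; the wastewater is Schedule-A-only; the facility's operating hours per week are 76, less than the 112 limit. But: (m) is engaged — discharge temperature exceeds 35 °C. Exception (c) does not apply.
Exception (d) is satisfied on its face — discharge is routed to a licensed treatment works; the facility's floor area is 4,150 m², below the 6,000 m² limit. But: (n) operates against (d): the qualifying period is 195 days, below the 215 days limit. (o), which would lift (n), is inapplicable — aggregate throughput is 2,700 units, not under 2,140 units. Exception (d) does not apply.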